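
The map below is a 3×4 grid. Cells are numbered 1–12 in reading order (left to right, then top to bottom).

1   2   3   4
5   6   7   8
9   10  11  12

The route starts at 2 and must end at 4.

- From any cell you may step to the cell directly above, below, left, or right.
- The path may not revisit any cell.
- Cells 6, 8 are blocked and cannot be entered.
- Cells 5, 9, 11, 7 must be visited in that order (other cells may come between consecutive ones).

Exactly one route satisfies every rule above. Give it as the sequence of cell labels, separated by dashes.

2 - 1 - 5 - 9 - 10 - 11 - 7 - 3 - 4

The waypoints must appear in the order 5, 9, 11, 7, with no cell reused.
Route from 2: left 1 to 1, down 2 to 9, right 2 to 11, up 2 to 3, right 1 to 4 — 8 moves in all.
Check: order respected (5 at step 2, 9 at step 3, 11 at step 5, 7 at step 6).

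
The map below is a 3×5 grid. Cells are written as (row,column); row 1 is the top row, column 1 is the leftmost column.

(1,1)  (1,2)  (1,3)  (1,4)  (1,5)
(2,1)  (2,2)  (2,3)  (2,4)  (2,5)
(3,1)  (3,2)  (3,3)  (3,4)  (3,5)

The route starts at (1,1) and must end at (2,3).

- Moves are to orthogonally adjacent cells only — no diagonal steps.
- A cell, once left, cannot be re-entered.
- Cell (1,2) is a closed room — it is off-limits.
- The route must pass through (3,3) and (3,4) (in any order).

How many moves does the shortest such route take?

Any route passes through (3,3) and (3,4) in some order between (1,1) and (2,3). Summing Manhattan distances along each leg and taking the cheapest ordering ((1,1) → (3,4) → (3,3) → (2,3)) gives a lower bound of 5 + 1 + 1 = 7 moves.
A route of 7 moves achieves this: (1,1) → (2,1) → (3,1) → (3,2) → (3,3) → (3,4) → (2,4) → (2,3).
Since 7 matches the lower bound, it is optimal.

7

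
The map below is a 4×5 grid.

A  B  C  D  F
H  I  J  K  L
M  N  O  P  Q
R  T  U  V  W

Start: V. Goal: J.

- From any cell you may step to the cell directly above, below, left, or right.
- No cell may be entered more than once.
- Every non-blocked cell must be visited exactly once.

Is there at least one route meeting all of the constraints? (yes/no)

yes

One route that works: V → W → Q → L → F → D → K → P → O → U → T → R → M → N → I → H → A → B → C → J.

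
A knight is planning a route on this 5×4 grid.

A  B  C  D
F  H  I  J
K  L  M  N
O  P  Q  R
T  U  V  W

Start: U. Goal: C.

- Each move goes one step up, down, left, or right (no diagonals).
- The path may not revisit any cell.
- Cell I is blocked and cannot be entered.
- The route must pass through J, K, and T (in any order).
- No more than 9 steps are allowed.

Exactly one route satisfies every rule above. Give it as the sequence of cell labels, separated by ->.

The budget equals the shortest possible length, so every move has to be on a shortest route through the required cells.
Route from U: left to T, 2× up (reaching K), 3× right (reaching N), 2× up (reaching D), left to C — 9 moves in all.
Check: all required cells visited; 9 ≤ 9 moves.

U -> T -> O -> K -> L -> M -> N -> J -> D -> C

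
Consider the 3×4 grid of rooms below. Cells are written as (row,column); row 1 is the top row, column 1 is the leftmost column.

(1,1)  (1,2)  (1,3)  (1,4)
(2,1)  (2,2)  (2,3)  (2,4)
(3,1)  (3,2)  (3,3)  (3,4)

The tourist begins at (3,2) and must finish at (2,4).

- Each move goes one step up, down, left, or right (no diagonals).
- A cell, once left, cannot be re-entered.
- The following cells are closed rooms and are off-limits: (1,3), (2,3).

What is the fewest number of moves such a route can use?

The Manhattan distance from (3,2) to (2,4) is |3−2| + |2−4| = 3, so at least 3 moves are needed.
A route of 3 moves achieves this: (3,2) → (3,3) → (3,4) → (2,4).
Since 3 matches the lower bound, it is optimal.

3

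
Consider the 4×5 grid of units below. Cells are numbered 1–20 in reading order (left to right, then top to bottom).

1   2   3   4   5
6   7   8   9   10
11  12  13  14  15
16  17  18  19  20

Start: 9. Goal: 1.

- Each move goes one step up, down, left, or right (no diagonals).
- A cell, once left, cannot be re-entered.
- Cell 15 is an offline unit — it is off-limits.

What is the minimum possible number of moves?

4

The Manhattan distance from 9 to 1 is |2−1| + |4−1| = 4, so at least 4 moves are needed.
A route of 4 moves achieves this: 9 → 4 → 3 → 2 → 1.
Since 4 matches the lower bound, it is optimal.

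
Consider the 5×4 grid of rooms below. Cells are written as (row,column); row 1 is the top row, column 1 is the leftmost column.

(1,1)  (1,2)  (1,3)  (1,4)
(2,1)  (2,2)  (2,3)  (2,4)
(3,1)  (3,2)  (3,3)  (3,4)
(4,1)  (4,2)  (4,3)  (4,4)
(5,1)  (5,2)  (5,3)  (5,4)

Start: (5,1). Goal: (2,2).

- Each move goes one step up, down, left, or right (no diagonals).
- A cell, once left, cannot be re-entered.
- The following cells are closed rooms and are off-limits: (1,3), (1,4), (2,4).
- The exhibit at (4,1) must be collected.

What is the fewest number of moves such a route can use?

Any route passes through (4,1) somewhere between (5,1) and (2,2). Summing Manhattan distances along the two legs ((5,1) → (4,1) → (2,2)) gives a lower bound of 1 + 3 = 4 moves.
A route of 4 moves achieves this: (5,1) → (4,1) → (3,1) → (2,1) → (2,2).
Since 4 matches the lower bound, it is optimal.

4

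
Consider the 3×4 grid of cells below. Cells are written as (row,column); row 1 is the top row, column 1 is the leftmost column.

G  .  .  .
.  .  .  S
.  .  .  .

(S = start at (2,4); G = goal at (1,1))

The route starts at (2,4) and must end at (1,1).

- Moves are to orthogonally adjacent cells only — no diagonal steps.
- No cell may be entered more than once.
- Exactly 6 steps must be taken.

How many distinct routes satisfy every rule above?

Need simple routes of exactly 6 moves from (2,4) to (1,1) (Manhattan distance 4, so 1 moves are spent on a detour and 1 undoing it).
Branch systematically from the start, pruning whenever the remaining move budget drops below the Manhattan distance to (1,1) or differs from it in parity. Grouping the completions by first move — via (1,4): 3; via (3,4): 6; via (2,3): 5 — and summing: 3 + 6 + 5 = 14.
That gives 14 routes.

14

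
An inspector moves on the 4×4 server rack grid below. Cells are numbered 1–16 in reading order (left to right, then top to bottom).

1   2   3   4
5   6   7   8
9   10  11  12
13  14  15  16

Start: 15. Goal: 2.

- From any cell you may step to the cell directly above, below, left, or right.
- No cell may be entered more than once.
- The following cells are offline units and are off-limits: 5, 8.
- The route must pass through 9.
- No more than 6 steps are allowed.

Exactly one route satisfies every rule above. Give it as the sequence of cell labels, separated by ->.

The 6-move cap with required stops at 9 leaves no slack for detours.
Route from 15: left 2 to 13, up 1 to 9, right 1 to 10, up 2 to 2 — 6 moves in all.
Check: all required cells visited; 6 ≤ 6 moves.

15 -> 14 -> 13 -> 9 -> 10 -> 6 -> 2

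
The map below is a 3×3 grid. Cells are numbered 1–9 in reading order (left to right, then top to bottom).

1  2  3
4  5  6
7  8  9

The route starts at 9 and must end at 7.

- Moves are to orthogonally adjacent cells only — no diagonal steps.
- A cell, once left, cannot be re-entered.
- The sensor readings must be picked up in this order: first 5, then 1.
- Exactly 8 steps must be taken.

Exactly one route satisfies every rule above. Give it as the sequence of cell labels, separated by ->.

The waypoints must appear in the order 5, 1, with no cell reused.
Route from 9: left to 8, up to 5, right to 6, up to 3, 2× left (reaching 1), 2× down (reaching 7) — 8 moves in all.
Check: order respected (5 at step 2, 1 at step 6); 8 moves as required.

9 -> 8 -> 5 -> 6 -> 3 -> 2 -> 1 -> 4 -> 7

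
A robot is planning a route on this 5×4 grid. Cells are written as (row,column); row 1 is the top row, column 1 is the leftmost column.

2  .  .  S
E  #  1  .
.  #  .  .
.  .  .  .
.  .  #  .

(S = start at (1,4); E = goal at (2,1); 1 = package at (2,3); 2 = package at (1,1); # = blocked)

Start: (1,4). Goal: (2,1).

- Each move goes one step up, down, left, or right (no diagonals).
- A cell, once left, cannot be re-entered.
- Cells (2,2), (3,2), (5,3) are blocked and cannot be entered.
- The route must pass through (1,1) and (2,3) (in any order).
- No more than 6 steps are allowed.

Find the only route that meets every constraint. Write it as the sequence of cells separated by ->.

(1,4) -> (2,4) -> (2,3) -> (1,3) -> (1,2) -> (1,1) -> (2,1)

The budget equals the shortest possible length, so every move has to be on a shortest route through the required cells.
Route from (1,4): down 1 to (2,4), left 1 to (2,3), up 1 to (1,3), left 2 to (1,1), down 1 to (2,1) — 6 moves in all.
Check: all required cells visited; 6 ≤ 6 moves.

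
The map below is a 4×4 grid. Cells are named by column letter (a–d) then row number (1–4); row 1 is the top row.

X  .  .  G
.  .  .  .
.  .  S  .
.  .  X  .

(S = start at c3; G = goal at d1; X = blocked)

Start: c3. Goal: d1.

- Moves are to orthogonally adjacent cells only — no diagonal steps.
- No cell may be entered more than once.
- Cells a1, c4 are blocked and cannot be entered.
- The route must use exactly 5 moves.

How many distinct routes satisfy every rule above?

Need simple routes of exactly 5 moves from c3 to d1 (Manhattan distance 3, so 1 moves are spent on a detour and 1 undoing it).
Enumerating: c3 c2 b2 b1 c1 d1 | c3 b3 b2 b1 c1 d1 | c3 b3 b2 c2 c1 d1 | c3 b3 b2 c2 d2 d1 | c3 d3 d2 c2 c1 d1.
That gives 5 routes.

5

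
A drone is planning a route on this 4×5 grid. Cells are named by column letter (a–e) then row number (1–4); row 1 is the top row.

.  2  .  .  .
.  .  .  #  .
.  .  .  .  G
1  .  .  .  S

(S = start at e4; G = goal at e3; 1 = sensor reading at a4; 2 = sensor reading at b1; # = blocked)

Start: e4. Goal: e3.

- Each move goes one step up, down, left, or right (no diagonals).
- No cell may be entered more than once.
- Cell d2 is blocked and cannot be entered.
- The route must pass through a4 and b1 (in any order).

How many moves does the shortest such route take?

13

Any route passes through a4 and b1 in some order between e4 and e3. Summing Manhattan distances along each leg and taking the cheapest ordering (e4 → a4 → b1 → e3) gives a lower bound of 4 + 4 + 5 = 13 moves.
A route of 13 moves achieves this: e4 → d4 → c4 → b4 → a4 → a3 → a2 → a1 → b1 → b2 → b3 → c3 → d3 → e3.
Since 13 matches the lower bound, it is optimal.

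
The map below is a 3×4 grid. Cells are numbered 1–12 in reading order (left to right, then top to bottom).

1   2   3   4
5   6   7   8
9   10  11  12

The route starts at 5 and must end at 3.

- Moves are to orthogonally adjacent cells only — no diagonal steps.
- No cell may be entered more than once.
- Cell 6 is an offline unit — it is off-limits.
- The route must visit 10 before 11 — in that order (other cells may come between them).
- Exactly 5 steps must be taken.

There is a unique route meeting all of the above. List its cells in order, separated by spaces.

5 9 10 11 7 3

The waypoints must appear in the order 10, 11, with no cell reused.
Route from 5: down to 9, 2× right (reaching 11), 2× up (reaching 3) — 5 moves in all.
Check: order respected (10 at step 2, 11 at step 3); 5 moves as required.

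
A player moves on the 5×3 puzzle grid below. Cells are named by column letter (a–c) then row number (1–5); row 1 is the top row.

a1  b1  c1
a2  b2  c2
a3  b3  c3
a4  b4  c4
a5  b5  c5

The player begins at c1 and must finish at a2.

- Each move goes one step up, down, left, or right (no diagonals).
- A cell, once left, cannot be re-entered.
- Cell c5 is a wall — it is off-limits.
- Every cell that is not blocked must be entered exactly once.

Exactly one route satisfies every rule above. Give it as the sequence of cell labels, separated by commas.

c1, c2, c3, c4, b4, b5, a5, a4, a3, b3, b2, b1, a1, a2

Need to visit all 14 open cells exactly once, starting at c1 and ending at a2.
Cell c4 has only two open neighbours (c3 and b4), so the path must pass straight through it: one of those is the cell it's entered from and the other is where it exits.
Route from c1: 3× down (reaching c4), left to b4, down to b5, left to a5, 2× up (reaching a3), right to b3, 2× up (reaching b1), left to a1, down to a2 — 13 moves in all.
Check: all 14 open cells covered.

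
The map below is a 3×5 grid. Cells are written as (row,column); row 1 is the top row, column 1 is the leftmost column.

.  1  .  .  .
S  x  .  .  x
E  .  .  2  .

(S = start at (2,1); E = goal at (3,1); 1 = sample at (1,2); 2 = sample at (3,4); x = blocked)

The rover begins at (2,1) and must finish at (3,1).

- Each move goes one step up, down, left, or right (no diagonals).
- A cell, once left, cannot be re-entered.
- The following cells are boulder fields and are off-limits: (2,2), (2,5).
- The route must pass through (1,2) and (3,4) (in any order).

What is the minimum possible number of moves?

9

Any route passes through (1,2) and (3,4) in some order between (2,1) and (3,1). Summing Manhattan distances along each leg and taking the cheapest ordering ((2,1) → (1,2) → (3,4) → (3,1)) gives a lower bound of 2 + 4 + 3 = 9 moves.
A route of 9 moves achieves this: (2,1) → (1,1) → (1,2) → (1,3) → (2,3) → (2,4) → (3,4) → (3,3) → (3,2) → (3,1).
Since 9 matches the lower bound, it is optimal.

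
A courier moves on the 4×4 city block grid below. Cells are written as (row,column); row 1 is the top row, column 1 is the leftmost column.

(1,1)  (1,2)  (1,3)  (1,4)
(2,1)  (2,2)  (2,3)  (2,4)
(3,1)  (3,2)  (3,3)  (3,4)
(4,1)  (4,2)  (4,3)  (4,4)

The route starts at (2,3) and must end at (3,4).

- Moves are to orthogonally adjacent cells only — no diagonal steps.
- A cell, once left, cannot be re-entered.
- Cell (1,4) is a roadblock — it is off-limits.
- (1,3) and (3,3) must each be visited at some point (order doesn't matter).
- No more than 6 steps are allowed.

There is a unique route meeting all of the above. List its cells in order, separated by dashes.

(2,3) - (1,3) - (1,2) - (2,2) - (3,2) - (3,3) - (3,4)

The 6-move cap with required stops at (1,3), (3,3) leaves no slack for detours.
Route from (2,3): up 1 to (1,3), left 1 to (1,2), down 2 to (3,2), right 2 to (3,4) — 6 moves in all.
Check: all required cells visited; 6 ≤ 6 moves.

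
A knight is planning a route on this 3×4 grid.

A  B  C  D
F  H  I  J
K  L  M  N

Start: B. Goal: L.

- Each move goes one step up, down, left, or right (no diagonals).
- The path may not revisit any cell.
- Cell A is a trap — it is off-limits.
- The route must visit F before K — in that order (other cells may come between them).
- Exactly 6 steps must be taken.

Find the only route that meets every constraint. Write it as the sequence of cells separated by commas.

The waypoints must appear in the order F, K, with no cell reused.
Route from B: right 1 to C, down 1 to I, left 2 to F, down 1 to K, right 1 to L — 6 moves in all.
Check: order respected (F at step 4, K at step 5); 6 moves as required.

B, C, I, H, F, K, L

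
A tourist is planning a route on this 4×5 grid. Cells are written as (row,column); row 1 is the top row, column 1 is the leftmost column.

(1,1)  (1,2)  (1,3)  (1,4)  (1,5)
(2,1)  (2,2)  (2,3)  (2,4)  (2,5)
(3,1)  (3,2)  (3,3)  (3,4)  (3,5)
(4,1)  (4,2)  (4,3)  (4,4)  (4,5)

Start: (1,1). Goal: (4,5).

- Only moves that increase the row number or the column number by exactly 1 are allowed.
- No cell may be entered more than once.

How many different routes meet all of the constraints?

35

A right/down-only route from (1,1) to (4,5) makes exactly 3 down-moves and 4 right-moves in some order.
With no other constraints that would be C(7,3) = 35 routes.
That gives 35 routes.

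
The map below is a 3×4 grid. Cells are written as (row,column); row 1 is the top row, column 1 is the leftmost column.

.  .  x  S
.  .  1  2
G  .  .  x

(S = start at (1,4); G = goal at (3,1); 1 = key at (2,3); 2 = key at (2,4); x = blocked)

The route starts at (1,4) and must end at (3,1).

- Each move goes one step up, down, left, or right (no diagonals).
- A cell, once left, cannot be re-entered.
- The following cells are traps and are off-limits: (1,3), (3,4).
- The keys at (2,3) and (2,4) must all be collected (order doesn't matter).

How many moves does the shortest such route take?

Any route passes through (2,3) and (2,4) in some order between (1,4) and (3,1). Summing Manhattan distances along each leg and taking the cheapest ordering ((1,4) → (2,4) → (2,3) → (3,1)) gives a lower bound of 1 + 1 + 3 = 5 moves.
A route of 5 moves achieves this: (1,4) → (2,4) → (2,3) → (3,3) → (3,2) → (3,1).
Since 5 matches the lower bound, it is optimal.

5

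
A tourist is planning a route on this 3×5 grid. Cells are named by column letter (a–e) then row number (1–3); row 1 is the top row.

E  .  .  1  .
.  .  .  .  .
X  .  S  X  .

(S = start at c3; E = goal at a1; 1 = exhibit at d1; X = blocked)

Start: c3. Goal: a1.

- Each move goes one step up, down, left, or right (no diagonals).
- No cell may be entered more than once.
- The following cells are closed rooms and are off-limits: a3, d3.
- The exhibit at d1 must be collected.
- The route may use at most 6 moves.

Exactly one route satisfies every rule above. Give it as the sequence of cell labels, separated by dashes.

The 6-move cap with required stops at d1 leaves no slack for detours.
Route from c3: up to c2, right to d2, up to d1, 3× left (reaching a1) — 6 moves in all.
Check: all required cells visited; 6 ≤ 6 moves.

c3 - c2 - d2 - d1 - c1 - b1 - a1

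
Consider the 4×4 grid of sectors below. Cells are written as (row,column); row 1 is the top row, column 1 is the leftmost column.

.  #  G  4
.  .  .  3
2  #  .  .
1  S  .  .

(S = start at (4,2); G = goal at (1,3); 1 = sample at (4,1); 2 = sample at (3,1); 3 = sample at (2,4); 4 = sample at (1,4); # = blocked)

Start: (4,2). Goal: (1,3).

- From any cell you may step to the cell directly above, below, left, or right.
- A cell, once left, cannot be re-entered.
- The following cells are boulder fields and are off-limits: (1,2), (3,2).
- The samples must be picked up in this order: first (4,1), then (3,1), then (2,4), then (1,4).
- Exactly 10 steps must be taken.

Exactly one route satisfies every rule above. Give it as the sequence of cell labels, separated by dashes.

The waypoints must appear in the order (4,1), (3,1), (2,4), (1,4), with no cell reused.
Route from (4,2): left to (4,1), 2× up (reaching (2,1)), 2× right (reaching (2,3)), down to (3,3), right to (3,4), 2× up (reaching (1,4)), left to (1,3) — 10 moves in all.
Check: order respected (1 at step 1, 2 at step 2, 3 at step 8, 4 at step 9); 10 moves as required.

(4,2) - (4,1) - (3,1) - (2,1) - (2,2) - (2,3) - (3,3) - (3,4) - (2,4) - (1,4) - (1,3)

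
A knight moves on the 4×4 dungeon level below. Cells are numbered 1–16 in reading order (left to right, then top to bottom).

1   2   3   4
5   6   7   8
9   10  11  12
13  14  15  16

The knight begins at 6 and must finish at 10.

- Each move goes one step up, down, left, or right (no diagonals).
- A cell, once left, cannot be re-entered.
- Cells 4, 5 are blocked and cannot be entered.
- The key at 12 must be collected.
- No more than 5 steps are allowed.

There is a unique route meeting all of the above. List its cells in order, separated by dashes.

6 - 7 - 8 - 12 - 11 - 10

Any route must reach 12 and still end at 10 within 5 moves, so the order of the required stops is forced.
Route from 6: 2× right (reaching 8), down to 12, 2× left (reaching 10) — 5 moves in all.
Check: all required cells visited; 5 ≤ 5 moves.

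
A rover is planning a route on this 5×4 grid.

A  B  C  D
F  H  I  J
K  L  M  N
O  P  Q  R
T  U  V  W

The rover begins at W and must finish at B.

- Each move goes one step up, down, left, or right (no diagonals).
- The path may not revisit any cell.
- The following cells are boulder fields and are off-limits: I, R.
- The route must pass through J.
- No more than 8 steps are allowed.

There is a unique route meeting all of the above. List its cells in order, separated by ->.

The 8-move cap with required stops at J leaves no slack for detours.
Route from W: left to V, 2× up (reaching M), right to N, 2× up (reaching D), 2× left (reaching B) — 8 moves in all.
Check: all required cells visited; 8 ≤ 8 moves.

W -> V -> Q -> M -> N -> J -> D -> C -> B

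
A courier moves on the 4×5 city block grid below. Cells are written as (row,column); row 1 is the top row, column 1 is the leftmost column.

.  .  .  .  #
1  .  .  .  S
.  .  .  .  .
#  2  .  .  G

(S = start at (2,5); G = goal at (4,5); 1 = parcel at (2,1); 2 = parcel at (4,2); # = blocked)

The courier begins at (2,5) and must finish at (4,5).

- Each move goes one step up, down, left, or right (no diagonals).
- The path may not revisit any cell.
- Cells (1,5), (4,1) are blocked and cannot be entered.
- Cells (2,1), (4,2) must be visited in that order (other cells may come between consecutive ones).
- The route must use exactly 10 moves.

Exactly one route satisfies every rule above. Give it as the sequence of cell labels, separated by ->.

The waypoints must appear in the order (2,1), (4,2), with no cell reused.
Route from (2,5): left 4 to (2,1), down 1 to (3,1), right 1 to (3,2), down 1 to (4,2), right 3 to (4,5) — 10 moves in all.
Check: order respected (1 at step 4, 2 at step 7); 10 moves as required.

(2,5) -> (2,4) -> (2,3) -> (2,2) -> (2,1) -> (3,1) -> (3,2) -> (4,2) -> (4,3) -> (4,4) -> (4,5)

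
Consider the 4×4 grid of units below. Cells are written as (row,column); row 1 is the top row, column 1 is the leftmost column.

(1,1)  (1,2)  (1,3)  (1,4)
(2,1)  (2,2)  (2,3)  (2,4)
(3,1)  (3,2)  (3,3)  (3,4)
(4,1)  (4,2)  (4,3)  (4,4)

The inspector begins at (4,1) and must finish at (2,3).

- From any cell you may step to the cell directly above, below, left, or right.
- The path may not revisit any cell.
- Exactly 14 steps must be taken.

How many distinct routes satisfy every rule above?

24

Need simple routes of exactly 14 moves from (4,1) to (2,3) (Manhattan distance 4, so 5 moves are spent on a detour and 5 undoing it).
Branch systematically from the start, pruning whenever the remaining move budget drops below the Manhattan distance to (2,3) or differs from it in parity. Grouping the completions by first move — via (3,1): 12; via (4,2): 12 — and summing: 12 + 12 = 24.
That gives 24 routes.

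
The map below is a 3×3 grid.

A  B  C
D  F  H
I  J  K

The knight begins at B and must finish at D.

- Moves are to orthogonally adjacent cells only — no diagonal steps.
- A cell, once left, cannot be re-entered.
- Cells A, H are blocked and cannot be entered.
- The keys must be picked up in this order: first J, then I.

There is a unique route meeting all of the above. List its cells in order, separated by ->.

B -> F -> J -> I -> D

The waypoints must appear in the order J, I, with no cell reused.
Route from B: 2× down (reaching J), left to I, up to D — 4 moves in all.
Check: order respected (J at step 2, I at step 3).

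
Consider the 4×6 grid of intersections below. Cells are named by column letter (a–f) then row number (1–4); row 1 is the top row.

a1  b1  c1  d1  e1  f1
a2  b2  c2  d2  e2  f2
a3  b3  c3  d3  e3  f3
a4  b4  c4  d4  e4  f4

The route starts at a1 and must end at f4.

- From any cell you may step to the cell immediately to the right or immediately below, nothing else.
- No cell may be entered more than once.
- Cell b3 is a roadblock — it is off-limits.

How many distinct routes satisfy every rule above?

41

A right/down-only route from a1 to f4 makes exactly 3 down-moves and 5 right-moves in some order.
With no other constraints that would be C(8,3) = 56 routes.
Subtract routes through each blocked cell (inclusion–exclusion for overlaps): − through b3: 15 → 41.
That gives 41 routes.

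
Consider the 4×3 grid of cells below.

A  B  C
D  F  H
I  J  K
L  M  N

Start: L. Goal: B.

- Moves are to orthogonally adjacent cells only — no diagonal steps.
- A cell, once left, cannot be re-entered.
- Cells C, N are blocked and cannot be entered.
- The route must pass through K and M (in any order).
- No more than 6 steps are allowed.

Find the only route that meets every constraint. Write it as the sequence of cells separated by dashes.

The 6-move cap with required stops at K, M leaves no slack for detours.
Route from L: right 1 to M, up 1 to J, right 1 to K, up 1 to H, left 1 to F, up 1 to B — 6 moves in all.
Check: all required cells visited; 6 ≤ 6 moves.

L - M - J - K - H - F - B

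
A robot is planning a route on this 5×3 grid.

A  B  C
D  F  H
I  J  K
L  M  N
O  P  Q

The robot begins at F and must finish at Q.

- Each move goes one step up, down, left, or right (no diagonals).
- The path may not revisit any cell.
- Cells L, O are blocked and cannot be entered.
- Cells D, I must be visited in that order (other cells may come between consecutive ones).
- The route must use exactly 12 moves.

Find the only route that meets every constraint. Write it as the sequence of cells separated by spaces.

F H C B A D I J K N M P Q

The waypoints must appear in the order D, I, with no cell reused.
Route from F: right to H, up to C, 2× left (reaching A), 2× down (reaching I), 2× right (reaching K), down to N, left to M, down to P, right to Q — 12 moves in all.
Check: order respected (D at step 5, I at step 6); 12 moves as required.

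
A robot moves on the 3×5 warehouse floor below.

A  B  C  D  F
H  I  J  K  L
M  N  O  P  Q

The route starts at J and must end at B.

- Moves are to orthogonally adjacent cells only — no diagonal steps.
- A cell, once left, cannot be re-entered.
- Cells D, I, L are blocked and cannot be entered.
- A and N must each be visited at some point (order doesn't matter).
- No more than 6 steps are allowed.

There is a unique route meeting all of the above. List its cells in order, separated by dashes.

Any route must reach A and N and still end at B within 6 moves, so the order of the required stops is forced.
Route from J: down 1 to O, left 2 to M, up 2 to A, right 1 to B — 6 moves in all.
Check: all required cells visited; 6 ≤ 6 moves.

J - O - N - M - H - A - B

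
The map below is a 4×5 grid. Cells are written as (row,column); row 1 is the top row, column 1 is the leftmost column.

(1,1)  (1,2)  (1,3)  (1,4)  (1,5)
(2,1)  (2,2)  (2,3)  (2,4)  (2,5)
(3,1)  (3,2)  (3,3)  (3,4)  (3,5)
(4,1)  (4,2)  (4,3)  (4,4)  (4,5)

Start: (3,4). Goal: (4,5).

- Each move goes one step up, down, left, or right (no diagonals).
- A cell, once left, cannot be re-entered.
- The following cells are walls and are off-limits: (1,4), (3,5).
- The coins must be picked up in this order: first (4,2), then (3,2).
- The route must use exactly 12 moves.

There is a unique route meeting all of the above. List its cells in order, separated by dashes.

The waypoints must appear in the order (4,2), (3,2), with no cell reused.
Route from (3,4): up 1 to (2,4), left 3 to (2,1), down 2 to (4,1), right 1 to (4,2), up 1 to (3,2), right 1 to (3,3), down 1 to (4,3), right 2 to (4,5) — 12 moves in all.
Check: order respected ((4,2) at step 7, (3,2) at step 8); 12 moves as required.

(3,4) - (2,4) - (2,3) - (2,2) - (2,1) - (3,1) - (4,1) - (4,2) - (3,2) - (3,3) - (4,3) - (4,4) - (4,5)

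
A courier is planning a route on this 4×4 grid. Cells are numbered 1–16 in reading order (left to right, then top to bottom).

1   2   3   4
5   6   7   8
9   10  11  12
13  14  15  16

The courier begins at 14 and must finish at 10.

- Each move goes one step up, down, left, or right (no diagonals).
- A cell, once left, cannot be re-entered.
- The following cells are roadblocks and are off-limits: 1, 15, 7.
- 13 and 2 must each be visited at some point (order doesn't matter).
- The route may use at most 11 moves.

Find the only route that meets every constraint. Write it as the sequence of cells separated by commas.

Any route must reach 13 and 2 and still end at 10 within 11 moves, so the order of the required stops is forced.
Route from 14: left to 13, 2× up (reaching 5), right to 6, up to 2, 2× right (reaching 4), 2× down (reaching 12), 2× left (reaching 10) — 11 moves in all.
Check: all required cells visited; 11 ≤ 11 moves.

14, 13, 9, 5, 6, 2, 3, 4, 8, 12, 11, 10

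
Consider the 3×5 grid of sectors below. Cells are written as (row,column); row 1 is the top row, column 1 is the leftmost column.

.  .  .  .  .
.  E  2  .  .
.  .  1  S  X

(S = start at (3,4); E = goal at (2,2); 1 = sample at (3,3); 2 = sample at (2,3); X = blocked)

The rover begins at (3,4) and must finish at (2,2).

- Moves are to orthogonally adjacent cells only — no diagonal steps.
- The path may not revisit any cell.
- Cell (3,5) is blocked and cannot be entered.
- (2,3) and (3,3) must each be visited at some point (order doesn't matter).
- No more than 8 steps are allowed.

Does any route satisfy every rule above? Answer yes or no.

yes

One route that works: (3,4) → (3,3) → (2,3) → (2,2).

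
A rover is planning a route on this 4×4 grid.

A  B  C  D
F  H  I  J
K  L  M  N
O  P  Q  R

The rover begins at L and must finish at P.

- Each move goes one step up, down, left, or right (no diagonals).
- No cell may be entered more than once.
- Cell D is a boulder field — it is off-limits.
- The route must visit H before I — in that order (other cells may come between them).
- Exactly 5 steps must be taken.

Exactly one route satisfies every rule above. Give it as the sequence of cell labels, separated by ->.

L -> H -> I -> M -> Q -> P

The waypoints must appear in the order H, I, with no cell reused.
Route from L: up 1 to H, right 1 to I, down 2 to Q, left 1 to P — 5 moves in all.
Check: order respected (H at step 1, I at step 2); 5 moves as required.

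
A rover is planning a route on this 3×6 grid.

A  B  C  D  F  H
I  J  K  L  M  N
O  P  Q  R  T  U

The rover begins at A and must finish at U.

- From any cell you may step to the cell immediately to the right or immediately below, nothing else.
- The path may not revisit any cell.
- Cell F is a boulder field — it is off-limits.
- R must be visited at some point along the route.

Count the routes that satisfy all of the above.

A right/down-only route from A to U makes exactly 2 down-moves and 5 right-moves in some order.
With no other constraints that would be C(7,2) = 21 routes.
Split at R and multiply the segment counts (each segment already excludes blocked cells): A→R: 10; R→U: 1; product = 10.
That gives 10 routes.

10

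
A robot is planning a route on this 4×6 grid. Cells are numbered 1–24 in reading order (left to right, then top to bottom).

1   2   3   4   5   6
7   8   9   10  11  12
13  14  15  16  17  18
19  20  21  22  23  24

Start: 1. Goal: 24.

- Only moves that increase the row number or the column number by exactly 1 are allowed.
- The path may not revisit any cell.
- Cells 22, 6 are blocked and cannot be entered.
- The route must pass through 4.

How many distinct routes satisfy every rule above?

8

A right/down-only route from 1 to 24 makes exactly 3 down-moves and 5 right-moves in some order.
With no other constraints that would be C(8,3) = 56 routes.
Split at 4 and multiply the segment counts (each segment already excludes blocked cells): 1→4: 1; 4→24: 8; product = 8.
That gives 8 routes.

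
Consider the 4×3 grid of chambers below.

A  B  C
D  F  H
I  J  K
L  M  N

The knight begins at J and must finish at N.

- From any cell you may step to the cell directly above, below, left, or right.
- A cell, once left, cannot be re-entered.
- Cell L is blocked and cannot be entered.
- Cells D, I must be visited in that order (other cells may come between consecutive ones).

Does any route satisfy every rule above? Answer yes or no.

Ignoring the required order, 4 revisit-free routes from J to N pass through all of D and I; the waypoint orders that occur are I → D (4) — never D → I.

no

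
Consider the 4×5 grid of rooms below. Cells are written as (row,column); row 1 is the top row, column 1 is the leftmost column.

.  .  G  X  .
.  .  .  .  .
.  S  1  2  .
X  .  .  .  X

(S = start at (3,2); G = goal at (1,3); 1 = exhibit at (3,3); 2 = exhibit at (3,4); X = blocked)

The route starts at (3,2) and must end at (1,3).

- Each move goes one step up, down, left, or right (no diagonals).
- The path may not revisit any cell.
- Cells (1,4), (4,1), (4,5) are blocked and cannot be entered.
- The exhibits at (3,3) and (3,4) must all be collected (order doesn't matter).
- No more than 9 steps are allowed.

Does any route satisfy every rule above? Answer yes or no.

yes

One route that works: (3,2) → (3,3) → (3,4) → (2,4) → (2,3) → (1,3).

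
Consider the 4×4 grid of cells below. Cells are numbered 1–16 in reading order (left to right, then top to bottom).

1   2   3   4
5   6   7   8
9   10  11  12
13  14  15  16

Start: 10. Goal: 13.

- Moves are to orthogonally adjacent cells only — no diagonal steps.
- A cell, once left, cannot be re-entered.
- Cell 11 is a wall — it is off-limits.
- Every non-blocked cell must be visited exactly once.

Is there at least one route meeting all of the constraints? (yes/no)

One route that works: 10 → 14 → 15 → 16 → 12 → 8 → 4 → 3 → 7 → 6 → 2 → 1 → 5 → 9 → 13.

yes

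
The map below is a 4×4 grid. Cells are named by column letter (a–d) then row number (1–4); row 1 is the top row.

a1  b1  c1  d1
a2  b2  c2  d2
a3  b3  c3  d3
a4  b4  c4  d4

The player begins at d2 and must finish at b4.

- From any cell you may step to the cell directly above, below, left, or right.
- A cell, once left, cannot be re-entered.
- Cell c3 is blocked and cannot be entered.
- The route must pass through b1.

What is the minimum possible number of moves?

Any route passes through b1 somewhere between d2 and b4. Summing Manhattan distances along the two legs (d2 → b1 → b4) gives a lower bound of 3 + 3 = 6 moves.
A route of 6 moves achieves this: d2 → d1 → c1 → b1 → b2 → b3 → b4.
Since 6 matches the lower bound, it is optimal.

6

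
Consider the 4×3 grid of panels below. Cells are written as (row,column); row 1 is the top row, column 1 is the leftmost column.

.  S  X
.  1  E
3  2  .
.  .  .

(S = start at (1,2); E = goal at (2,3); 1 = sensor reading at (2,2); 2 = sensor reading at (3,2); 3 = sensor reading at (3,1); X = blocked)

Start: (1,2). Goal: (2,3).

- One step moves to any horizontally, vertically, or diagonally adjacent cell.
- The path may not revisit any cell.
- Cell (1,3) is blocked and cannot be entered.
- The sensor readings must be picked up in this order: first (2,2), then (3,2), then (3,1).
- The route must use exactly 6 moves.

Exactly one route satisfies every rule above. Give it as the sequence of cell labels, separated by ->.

The waypoints must appear in the order (2,2), (3,2), (3,1), with no cell reused.
Route from (1,2): 2× down (reaching (3,2)), left to (3,1), down-right to (4,2), up-right to (3,3), up to (2,3) — 6 moves in all.
Check: order respected (1 at step 1, 2 at step 2, 3 at step 3); 6 moves as required.

(1,2) -> (2,2) -> (3,2) -> (3,1) -> (4,2) -> (3,3) -> (2,3)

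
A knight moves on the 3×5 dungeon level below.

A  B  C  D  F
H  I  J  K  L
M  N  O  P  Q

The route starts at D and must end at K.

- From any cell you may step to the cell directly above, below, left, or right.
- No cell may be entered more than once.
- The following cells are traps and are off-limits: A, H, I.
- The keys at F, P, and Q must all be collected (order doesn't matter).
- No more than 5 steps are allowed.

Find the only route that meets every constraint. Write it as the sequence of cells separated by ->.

The 5-move cap with required stops at F, P, Q leaves no slack for detours.
Route from D: right 1 to F, down 2 to Q, left 1 to P, up 1 to K — 5 moves in all.
Check: all required cells visited; 5 ≤ 5 moves.

D -> F -> L -> Q -> P -> K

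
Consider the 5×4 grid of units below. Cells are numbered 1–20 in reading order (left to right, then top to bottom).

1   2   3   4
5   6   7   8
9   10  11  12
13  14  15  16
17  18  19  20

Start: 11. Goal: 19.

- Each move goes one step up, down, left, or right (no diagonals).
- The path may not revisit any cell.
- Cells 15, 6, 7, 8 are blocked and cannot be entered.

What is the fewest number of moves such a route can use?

The Manhattan distance from 11 to 19 is |3−5| + |3−3| = 2, so at least 2 moves are needed.
That bound ignores the blocked cells. Measuring each leg by the fewest moves that actually steer around them (11→19: 4) raises the lower bound to 4.
A route of 4 moves exists: 11 → 10 → 14 → 18 → 19.
Since 4 matches that lower bound, it is optimal.

4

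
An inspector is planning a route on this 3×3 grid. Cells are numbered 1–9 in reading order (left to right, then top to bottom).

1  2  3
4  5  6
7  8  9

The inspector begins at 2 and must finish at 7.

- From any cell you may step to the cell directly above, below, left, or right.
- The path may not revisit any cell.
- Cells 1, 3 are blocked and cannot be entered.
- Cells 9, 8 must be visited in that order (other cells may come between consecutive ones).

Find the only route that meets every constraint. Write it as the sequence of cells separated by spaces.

The waypoints must appear in the order 9, 8, with no cell reused.
Route from 2: down 1 to 5, right 1 to 6, down 1 to 9, left 2 to 7 — 5 moves in all.
Check: order respected (9 at step 3, 8 at step 4).

2 5 6 9 8 7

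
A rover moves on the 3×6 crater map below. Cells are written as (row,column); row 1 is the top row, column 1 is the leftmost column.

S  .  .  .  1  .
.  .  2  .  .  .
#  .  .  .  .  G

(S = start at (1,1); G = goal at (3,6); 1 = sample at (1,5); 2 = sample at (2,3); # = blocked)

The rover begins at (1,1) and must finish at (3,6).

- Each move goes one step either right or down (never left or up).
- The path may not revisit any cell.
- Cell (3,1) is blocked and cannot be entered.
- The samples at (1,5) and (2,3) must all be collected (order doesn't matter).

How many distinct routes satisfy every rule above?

0

A right/down-only route from (1,1) to (3,6) makes exactly 2 down-moves and 5 right-moves in some order.
With no other constraints that would be C(7,2) = 21 routes.
(2,3) is below but to the left of (1,5): going (1,5) → (2,3) would need a leftward move and (2,3) → (1,5) an upward move, so no right/down-only route can visit both required cells.
No route satisfies every constraint, so the count is 0.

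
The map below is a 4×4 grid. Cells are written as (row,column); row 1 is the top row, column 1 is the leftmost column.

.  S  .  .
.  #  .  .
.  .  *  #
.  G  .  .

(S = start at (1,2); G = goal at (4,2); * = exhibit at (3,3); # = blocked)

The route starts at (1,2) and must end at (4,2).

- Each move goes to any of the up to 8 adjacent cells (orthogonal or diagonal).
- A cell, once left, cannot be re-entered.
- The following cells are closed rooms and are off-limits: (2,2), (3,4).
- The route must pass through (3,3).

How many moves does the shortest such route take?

3

Any route passes through (3,3) somewhere between (1,2) and (4,2). Summing Chebyshev distances along the two legs ((1,2) → (3,3) → (4,2)) gives a lower bound of 2 + 1 = 3 moves.
A route of 3 moves achieves this: (1,2) → (2,3) → (3,3) → (4,2).
Since 3 matches the lower bound, it is optimal.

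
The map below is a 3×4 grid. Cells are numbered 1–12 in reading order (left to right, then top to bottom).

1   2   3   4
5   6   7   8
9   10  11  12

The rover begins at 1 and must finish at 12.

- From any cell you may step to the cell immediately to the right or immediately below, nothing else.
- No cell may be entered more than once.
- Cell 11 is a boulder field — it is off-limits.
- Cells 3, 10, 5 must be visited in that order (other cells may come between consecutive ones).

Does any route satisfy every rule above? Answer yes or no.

10 lies to the left of 3, so going from 3 to 10 would need a leftward move — but moves only go right/down, so 3 cannot be visited before 10.

no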